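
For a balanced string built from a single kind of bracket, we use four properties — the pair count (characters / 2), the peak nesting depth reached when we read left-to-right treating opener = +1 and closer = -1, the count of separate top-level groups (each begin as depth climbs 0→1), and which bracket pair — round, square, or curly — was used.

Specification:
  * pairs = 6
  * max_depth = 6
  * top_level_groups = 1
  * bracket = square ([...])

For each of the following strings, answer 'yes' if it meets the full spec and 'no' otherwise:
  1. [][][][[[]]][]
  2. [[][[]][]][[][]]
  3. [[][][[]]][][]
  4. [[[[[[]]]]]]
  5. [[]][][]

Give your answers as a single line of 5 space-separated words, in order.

String 1 '[][][][[[]]][]': depth seq [1 0 1 0 1 0 1 2 3 2 1 0 1 0]
  -> pairs=7 depth=3 groups=5 -> no
String 2 '[[][[]][]][[][]]': depth seq [1 2 1 2 3 2 1 2 1 0 1 2 1 2 1 0]
  -> pairs=8 depth=3 groups=2 -> no
String 3 '[[][][[]]][][]': depth seq [1 2 1 2 1 2 3 2 1 0 1 0 1 0]
  -> pairs=7 depth=3 groups=3 -> no
String 4 '[[[[[[]]]]]]': depth seq [1 2 3 4 5 6 5 4 3 2 1 0]
  -> pairs=6 depth=6 groups=1 -> yes
String 5 '[[]][][]': depth seq [1 2 1 0 1 0 1 0]
  -> pairs=4 depth=2 groups=3 -> no

Answer: no no no yes no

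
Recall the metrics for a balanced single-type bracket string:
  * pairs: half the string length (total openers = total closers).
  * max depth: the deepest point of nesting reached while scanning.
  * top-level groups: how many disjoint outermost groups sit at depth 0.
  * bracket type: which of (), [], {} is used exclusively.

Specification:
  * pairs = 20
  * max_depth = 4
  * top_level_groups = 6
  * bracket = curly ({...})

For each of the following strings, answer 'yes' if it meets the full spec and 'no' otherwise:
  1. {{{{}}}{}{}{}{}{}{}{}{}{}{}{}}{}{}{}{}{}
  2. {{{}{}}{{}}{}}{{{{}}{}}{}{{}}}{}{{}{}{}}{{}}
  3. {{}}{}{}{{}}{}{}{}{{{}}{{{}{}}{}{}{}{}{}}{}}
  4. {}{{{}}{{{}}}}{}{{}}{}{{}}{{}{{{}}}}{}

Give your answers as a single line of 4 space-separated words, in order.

Answer: yes no no no

Derivation:
String 1 '{{{{}}}{}{}{}{}{}{}{}{}{}{}{}}{}{}{}{}{}': depth seq [1 2 3 4 3 2 1 2 1 2 1 2 1 2 1 2 1 2 1 2 1 2 1 2 1 2 1 2 1 0 1 0 1 0 1 0 1 0 1 0]
  -> pairs=20 depth=4 groups=6 -> yes
String 2 '{{{}{}}{{}}{}}{{{{}}{}}{}{{}}}{}{{}{}{}}{{}}': depth seq [1 2 3 2 3 2 1 2 3 2 1 2 1 0 1 2 3 4 3 2 3 2 1 2 1 2 3 2 1 0 1 0 1 2 1 2 1 2 1 0 1 2 1 0]
  -> pairs=22 depth=4 groups=5 -> no
String 3 '{{}}{}{}{{}}{}{}{}{{{}}{{{}{}}{}{}{}{}{}}{}}': depth seq [1 2 1 0 1 0 1 0 1 2 1 0 1 0 1 0 1 0 1 2 3 2 1 2 3 4 3 4 3 2 3 2 3 2 3 2 3 2 3 2 1 2 1 0]
  -> pairs=22 depth=4 groups=8 -> no
String 4 '{}{{{}}{{{}}}}{}{{}}{}{{}}{{}{{{}}}}{}': depth seq [1 0 1 2 3 2 1 2 3 4 3 2 1 0 1 0 1 2 1 0 1 0 1 2 1 0 1 2 1 2 3 4 3 2 1 0 1 0]
  -> pairs=19 depth=4 groups=8 -> no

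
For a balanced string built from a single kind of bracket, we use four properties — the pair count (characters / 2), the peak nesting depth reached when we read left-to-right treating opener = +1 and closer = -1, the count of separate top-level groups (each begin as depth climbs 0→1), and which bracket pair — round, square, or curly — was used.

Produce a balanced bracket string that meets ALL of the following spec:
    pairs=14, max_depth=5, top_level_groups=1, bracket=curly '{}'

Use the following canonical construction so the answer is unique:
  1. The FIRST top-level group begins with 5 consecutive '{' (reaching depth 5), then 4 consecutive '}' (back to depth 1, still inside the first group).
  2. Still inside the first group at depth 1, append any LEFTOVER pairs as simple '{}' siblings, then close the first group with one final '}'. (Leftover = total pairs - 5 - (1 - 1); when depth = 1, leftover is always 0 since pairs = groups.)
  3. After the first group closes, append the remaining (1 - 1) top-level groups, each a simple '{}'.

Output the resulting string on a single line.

Spec: pairs=14 depth=5 groups=1
Leftover pairs = 14 - 5 - (1-1) = 9
First group: deep chain of depth 5 + 9 sibling pairs
Remaining 0 groups: simple '{}' each

Answer: {{{{{}}}}{}{}{}{}{}{}{}{}{}}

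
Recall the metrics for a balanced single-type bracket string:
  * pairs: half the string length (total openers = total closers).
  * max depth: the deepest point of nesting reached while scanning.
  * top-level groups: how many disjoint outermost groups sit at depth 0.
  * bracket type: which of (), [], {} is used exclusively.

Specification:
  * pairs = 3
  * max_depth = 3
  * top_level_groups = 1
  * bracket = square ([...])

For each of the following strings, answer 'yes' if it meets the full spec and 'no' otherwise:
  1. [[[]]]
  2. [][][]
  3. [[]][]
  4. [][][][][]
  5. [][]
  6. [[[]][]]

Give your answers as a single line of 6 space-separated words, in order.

Answer: yes no no no no no

Derivation:
String 1 '[[[]]]': depth seq [1 2 3 2 1 0]
  -> pairs=3 depth=3 groups=1 -> yes
String 2 '[][][]': depth seq [1 0 1 0 1 0]
  -> pairs=3 depth=1 groups=3 -> no
String 3 '[[]][]': depth seq [1 2 1 0 1 0]
  -> pairs=3 depth=2 groups=2 -> no
String 4 '[][][][][]': depth seq [1 0 1 0 1 0 1 0 1 0]
  -> pairs=5 depth=1 groups=5 -> no
String 5 '[][]': depth seq [1 0 1 0]
  -> pairs=2 depth=1 groups=2 -> no
String 6 '[[[]][]]': depth seq [1 2 3 2 1 2 1 0]
  -> pairs=4 depth=3 groups=1 -> no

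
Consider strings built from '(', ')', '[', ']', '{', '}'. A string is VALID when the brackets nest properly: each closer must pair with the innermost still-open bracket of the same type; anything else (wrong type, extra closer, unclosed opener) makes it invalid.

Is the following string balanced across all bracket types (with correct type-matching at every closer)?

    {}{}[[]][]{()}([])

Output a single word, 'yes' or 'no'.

Answer: yes

Derivation:
pos 0: push '{'; stack = {
pos 1: '}' matches '{'; pop; stack = (empty)
pos 2: push '{'; stack = {
pos 3: '}' matches '{'; pop; stack = (empty)
pos 4: push '['; stack = [
pos 5: push '['; stack = [[
pos 6: ']' matches '['; pop; stack = [
pos 7: ']' matches '['; pop; stack = (empty)
pos 8: push '['; stack = [
pos 9: ']' matches '['; pop; stack = (empty)
pos 10: push '{'; stack = {
pos 11: push '('; stack = {(
pos 12: ')' matches '('; pop; stack = {
pos 13: '}' matches '{'; pop; stack = (empty)
pos 14: push '('; stack = (
pos 15: push '['; stack = ([
pos 16: ']' matches '['; pop; stack = (
pos 17: ')' matches '('; pop; stack = (empty)
end: stack empty → VALID
Verdict: properly nested → yes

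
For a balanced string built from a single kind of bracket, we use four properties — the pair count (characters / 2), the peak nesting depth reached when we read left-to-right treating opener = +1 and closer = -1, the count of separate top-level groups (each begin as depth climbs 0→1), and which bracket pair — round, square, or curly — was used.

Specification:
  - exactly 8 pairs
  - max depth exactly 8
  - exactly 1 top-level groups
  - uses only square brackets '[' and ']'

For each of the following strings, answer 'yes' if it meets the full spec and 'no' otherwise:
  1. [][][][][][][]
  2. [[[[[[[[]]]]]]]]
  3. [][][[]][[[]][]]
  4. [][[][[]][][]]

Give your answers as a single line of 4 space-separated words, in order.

Answer: no yes no no

Derivation:
String 1 '[][][][][][][]': depth seq [1 0 1 0 1 0 1 0 1 0 1 0 1 0]
  -> pairs=7 depth=1 groups=7 -> no
String 2 '[[[[[[[[]]]]]]]]': depth seq [1 2 3 4 5 6 7 8 7 6 5 4 3 2 1 0]
  -> pairs=8 depth=8 groups=1 -> yes
String 3 '[][][[]][[[]][]]': depth seq [1 0 1 0 1 2 1 0 1 2 3 2 1 2 1 0]
  -> pairs=8 depth=3 groups=4 -> no
String 4 '[][[][[]][][]]': depth seq [1 0 1 2 1 2 3 2 1 2 1 2 1 0]
  -> pairs=7 depth=3 groups=2 -> no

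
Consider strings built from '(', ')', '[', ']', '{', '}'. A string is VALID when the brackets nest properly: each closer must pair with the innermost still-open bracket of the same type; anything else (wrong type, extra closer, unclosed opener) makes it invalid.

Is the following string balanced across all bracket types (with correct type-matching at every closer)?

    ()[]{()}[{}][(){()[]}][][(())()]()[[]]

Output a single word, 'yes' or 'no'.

pos 0: push '('; stack = (
pos 1: ')' matches '('; pop; stack = (empty)
pos 2: push '['; stack = [
pos 3: ']' matches '['; pop; stack = (empty)
pos 4: push '{'; stack = {
pos 5: push '('; stack = {(
pos 6: ')' matches '('; pop; stack = {
pos 7: '}' matches '{'; pop; stack = (empty)
pos 8: push '['; stack = [
pos 9: push '{'; stack = [{
pos 10: '}' matches '{'; pop; stack = [
pos 11: ']' matches '['; pop; stack = (empty)
pos 12: push '['; stack = [
pos 13: push '('; stack = [(
pos 14: ')' matches '('; pop; stack = [
pos 15: push '{'; stack = [{
pos 16: push '('; stack = [{(
pos 17: ')' matches '('; pop; stack = [{
pos 18: push '['; stack = [{[
pos 19: ']' matches '['; pop; stack = [{
pos 20: '}' matches '{'; pop; stack = [
pos 21: ']' matches '['; pop; stack = (empty)
pos 22: push '['; stack = [
pos 23: ']' matches '['; pop; stack = (empty)
pos 24: push '['; stack = [
pos 25: push '('; stack = [(
pos 26: push '('; stack = [((
pos 27: ')' matches '('; pop; stack = [(
pos 28: ')' matches '('; pop; stack = [
pos 29: push '('; stack = [(
pos 30: ')' matches '('; pop; stack = [
pos 31: ']' matches '['; pop; stack = (empty)
pos 32: push '('; stack = (
pos 33: ')' matches '('; pop; stack = (empty)
pos 34: push '['; stack = [
pos 35: push '['; stack = [[
pos 36: ']' matches '['; pop; stack = [
pos 37: ']' matches '['; pop; stack = (empty)
end: stack empty → VALID
Verdict: properly nested → yes

Answer: yes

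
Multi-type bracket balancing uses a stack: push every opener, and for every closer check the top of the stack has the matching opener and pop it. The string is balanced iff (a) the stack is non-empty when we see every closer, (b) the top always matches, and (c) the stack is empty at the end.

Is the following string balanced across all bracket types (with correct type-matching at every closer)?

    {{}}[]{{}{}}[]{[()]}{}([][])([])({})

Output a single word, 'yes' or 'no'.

Answer: yes

Derivation:
pos 0: push '{'; stack = {
pos 1: push '{'; stack = {{
pos 2: '}' matches '{'; pop; stack = {
pos 3: '}' matches '{'; pop; stack = (empty)
pos 4: push '['; stack = [
pos 5: ']' matches '['; pop; stack = (empty)
pos 6: push '{'; stack = {
pos 7: push '{'; stack = {{
pos 8: '}' matches '{'; pop; stack = {
pos 9: push '{'; stack = {{
pos 10: '}' matches '{'; pop; stack = {
pos 11: '}' matches '{'; pop; stack = (empty)
pos 12: push '['; stack = [
pos 13: ']' matches '['; pop; stack = (empty)
pos 14: push '{'; stack = {
pos 15: push '['; stack = {[
pos 16: push '('; stack = {[(
pos 17: ')' matches '('; pop; stack = {[
pos 18: ']' matches '['; pop; stack = {
pos 19: '}' matches '{'; pop; stack = (empty)
pos 20: push '{'; stack = {
pos 21: '}' matches '{'; pop; stack = (empty)
pos 22: push '('; stack = (
pos 23: push '['; stack = ([
pos 24: ']' matches '['; pop; stack = (
pos 25: push '['; stack = ([
pos 26: ']' matches '['; pop; stack = (
pos 27: ')' matches '('; pop; stack = (empty)
pos 28: push '('; stack = (
pos 29: push '['; stack = ([
pos 30: ']' matches '['; pop; stack = (
pos 31: ')' matches '('; pop; stack = (empty)
pos 32: push '('; stack = (
pos 33: push '{'; stack = ({
pos 34: '}' matches '{'; pop; stack = (
pos 35: ')' matches '('; pop; stack = (empty)
end: stack empty → VALID
Verdict: properly nested → yes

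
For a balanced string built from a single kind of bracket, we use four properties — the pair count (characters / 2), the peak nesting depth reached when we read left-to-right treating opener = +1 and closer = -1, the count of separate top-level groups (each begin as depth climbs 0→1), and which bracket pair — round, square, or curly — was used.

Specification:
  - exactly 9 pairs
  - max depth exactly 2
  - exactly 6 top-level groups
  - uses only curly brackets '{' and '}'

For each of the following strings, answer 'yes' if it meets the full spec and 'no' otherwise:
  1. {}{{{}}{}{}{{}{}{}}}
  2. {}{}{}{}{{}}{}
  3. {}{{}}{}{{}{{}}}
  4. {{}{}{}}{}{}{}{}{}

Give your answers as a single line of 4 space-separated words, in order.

Answer: no no no yes

Derivation:
String 1 '{}{{{}}{}{}{{}{}{}}}': depth seq [1 0 1 2 3 2 1 2 1 2 1 2 3 2 3 2 3 2 1 0]
  -> pairs=10 depth=3 groups=2 -> no
String 2 '{}{}{}{}{{}}{}': depth seq [1 0 1 0 1 0 1 0 1 2 1 0 1 0]
  -> pairs=7 depth=2 groups=6 -> no
String 3 '{}{{}}{}{{}{{}}}': depth seq [1 0 1 2 1 0 1 0 1 2 1 2 3 2 1 0]
  -> pairs=8 depth=3 groups=4 -> no
String 4 '{{}{}{}}{}{}{}{}{}': depth seq [1 2 1 2 1 2 1 0 1 0 1 0 1 0 1 0 1 0]
  -> pairs=9 depth=2 groups=6 -> yes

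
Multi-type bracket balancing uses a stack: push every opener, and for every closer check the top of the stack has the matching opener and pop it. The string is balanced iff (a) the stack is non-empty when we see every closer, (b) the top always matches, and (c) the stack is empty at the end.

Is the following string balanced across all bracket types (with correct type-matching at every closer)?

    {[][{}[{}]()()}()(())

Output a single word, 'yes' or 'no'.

Answer: no

Derivation:
pos 0: push '{'; stack = {
pos 1: push '['; stack = {[
pos 2: ']' matches '['; pop; stack = {
pos 3: push '['; stack = {[
pos 4: push '{'; stack = {[{
pos 5: '}' matches '{'; pop; stack = {[
pos 6: push '['; stack = {[[
pos 7: push '{'; stack = {[[{
pos 8: '}' matches '{'; pop; stack = {[[
pos 9: ']' matches '['; pop; stack = {[
pos 10: push '('; stack = {[(
pos 11: ')' matches '('; pop; stack = {[
pos 12: push '('; stack = {[(
pos 13: ')' matches '('; pop; stack = {[
pos 14: saw closer '}' but top of stack is '[' (expected ']') → INVALID
Verdict: type mismatch at position 14: '}' closes '[' → no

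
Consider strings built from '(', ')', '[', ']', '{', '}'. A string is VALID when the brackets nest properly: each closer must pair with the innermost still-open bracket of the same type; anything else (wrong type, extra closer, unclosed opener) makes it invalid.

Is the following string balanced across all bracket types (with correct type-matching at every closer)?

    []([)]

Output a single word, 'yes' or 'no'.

Answer: no

Derivation:
pos 0: push '['; stack = [
pos 1: ']' matches '['; pop; stack = (empty)
pos 2: push '('; stack = (
pos 3: push '['; stack = ([
pos 4: saw closer ')' but top of stack is '[' (expected ']') → INVALID
Verdict: type mismatch at position 4: ')' closes '[' → no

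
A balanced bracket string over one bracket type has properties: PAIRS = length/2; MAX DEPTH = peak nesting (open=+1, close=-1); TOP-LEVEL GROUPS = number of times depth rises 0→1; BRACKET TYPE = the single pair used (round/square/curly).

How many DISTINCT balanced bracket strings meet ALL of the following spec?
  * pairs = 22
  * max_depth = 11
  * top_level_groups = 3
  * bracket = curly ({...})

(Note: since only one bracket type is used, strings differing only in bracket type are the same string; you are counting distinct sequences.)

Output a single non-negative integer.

Answer: 284451375

Derivation:
Spec: pairs=22 depth=11 groups=3
Count(depth <= 11) = 17771778765
Count(depth <= 10) = 17487327390
Count(depth == 11) = 17771778765 - 17487327390 = 284451375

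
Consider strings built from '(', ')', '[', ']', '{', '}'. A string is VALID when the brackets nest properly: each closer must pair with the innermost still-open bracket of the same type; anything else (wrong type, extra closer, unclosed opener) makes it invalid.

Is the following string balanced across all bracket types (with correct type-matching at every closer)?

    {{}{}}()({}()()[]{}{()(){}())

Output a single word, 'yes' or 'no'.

pos 0: push '{'; stack = {
pos 1: push '{'; stack = {{
pos 2: '}' matches '{'; pop; stack = {
pos 3: push '{'; stack = {{
pos 4: '}' matches '{'; pop; stack = {
pos 5: '}' matches '{'; pop; stack = (empty)
pos 6: push '('; stack = (
pos 7: ')' matches '('; pop; stack = (empty)
pos 8: push '('; stack = (
pos 9: push '{'; stack = ({
pos 10: '}' matches '{'; pop; stack = (
pos 11: push '('; stack = ((
pos 12: ')' matches '('; pop; stack = (
pos 13: push '('; stack = ((
pos 14: ')' matches '('; pop; stack = (
pos 15: push '['; stack = ([
pos 16: ']' matches '['; pop; stack = (
pos 17: push '{'; stack = ({
pos 18: '}' matches '{'; pop; stack = (
pos 19: push '{'; stack = ({
pos 20: push '('; stack = ({(
pos 21: ')' matches '('; pop; stack = ({
pos 22: push '('; stack = ({(
pos 23: ')' matches '('; pop; stack = ({
pos 24: push '{'; stack = ({{
pos 25: '}' matches '{'; pop; stack = ({
pos 26: push '('; stack = ({(
pos 27: ')' matches '('; pop; stack = ({
pos 28: saw closer ')' but top of stack is '{' (expected '}') → INVALID
Verdict: type mismatch at position 28: ')' closes '{' → no

Answer: no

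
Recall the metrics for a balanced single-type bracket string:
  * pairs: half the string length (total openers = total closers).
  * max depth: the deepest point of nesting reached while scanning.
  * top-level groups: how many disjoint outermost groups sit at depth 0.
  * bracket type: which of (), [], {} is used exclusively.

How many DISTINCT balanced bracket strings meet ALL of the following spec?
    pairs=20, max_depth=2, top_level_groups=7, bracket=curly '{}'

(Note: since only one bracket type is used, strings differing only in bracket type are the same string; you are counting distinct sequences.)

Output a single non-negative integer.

Spec: pairs=20 depth=2 groups=7
Count(depth <= 2) = 27132
Count(depth <= 1) = 0
Count(depth == 2) = 27132 - 0 = 27132

Answer: 27132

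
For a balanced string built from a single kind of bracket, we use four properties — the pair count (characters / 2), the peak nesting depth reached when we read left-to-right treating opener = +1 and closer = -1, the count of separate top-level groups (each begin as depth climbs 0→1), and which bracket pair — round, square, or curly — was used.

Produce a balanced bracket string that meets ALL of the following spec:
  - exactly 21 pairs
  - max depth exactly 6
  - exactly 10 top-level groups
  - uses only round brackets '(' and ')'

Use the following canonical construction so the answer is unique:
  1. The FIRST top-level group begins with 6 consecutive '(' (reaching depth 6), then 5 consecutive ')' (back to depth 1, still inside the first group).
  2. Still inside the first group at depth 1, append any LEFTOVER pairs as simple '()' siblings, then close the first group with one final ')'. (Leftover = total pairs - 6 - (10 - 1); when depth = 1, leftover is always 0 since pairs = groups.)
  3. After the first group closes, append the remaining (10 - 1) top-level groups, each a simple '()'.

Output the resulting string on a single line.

Answer: (((((()))))()()()()()())()()()()()()()()()

Derivation:
Spec: pairs=21 depth=6 groups=10
Leftover pairs = 21 - 6 - (10-1) = 6
First group: deep chain of depth 6 + 6 sibling pairs
Remaining 9 groups: simple '()' each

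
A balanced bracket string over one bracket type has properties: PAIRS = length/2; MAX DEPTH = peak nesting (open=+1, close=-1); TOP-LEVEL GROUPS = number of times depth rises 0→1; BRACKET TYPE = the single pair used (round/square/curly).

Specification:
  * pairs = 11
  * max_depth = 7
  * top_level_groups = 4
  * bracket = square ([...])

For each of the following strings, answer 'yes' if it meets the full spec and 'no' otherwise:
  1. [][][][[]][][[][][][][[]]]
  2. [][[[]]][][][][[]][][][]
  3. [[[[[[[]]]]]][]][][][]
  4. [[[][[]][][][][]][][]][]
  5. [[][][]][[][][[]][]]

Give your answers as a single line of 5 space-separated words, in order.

String 1 '[][][][[]][][[][][][][[]]]': depth seq [1 0 1 0 1 0 1 2 1 0 1 0 1 2 1 2 1 2 1 2 1 2 3 2 1 0]
  -> pairs=13 depth=3 groups=6 -> no
String 2 '[][[[]]][][][][[]][][][]': depth seq [1 0 1 2 3 2 1 0 1 0 1 0 1 0 1 2 1 0 1 0 1 0 1 0]
  -> pairs=12 depth=3 groups=9 -> no
String 3 '[[[[[[[]]]]]][]][][][]': depth seq [1 2 3 4 5 6 7 6 5 4 3 2 1 2 1 0 1 0 1 0 1 0]
  -> pairs=11 depth=7 groups=4 -> yes
String 4 '[[[][[]][][][][]][][]][]': depth seq [1 2 3 2 3 4 3 2 3 2 3 2 3 2 3 2 1 2 1 2 1 0 1 0]
  -> pairs=12 depth=4 groups=2 -> no
String 5 '[[][][]][[][][[]][]]': depth seq [1 2 1 2 1 2 1 0 1 2 1 2 1 2 3 2 1 2 1 0]
  -> pairs=10 depth=3 groups=2 -> no

Answer: no no yes no no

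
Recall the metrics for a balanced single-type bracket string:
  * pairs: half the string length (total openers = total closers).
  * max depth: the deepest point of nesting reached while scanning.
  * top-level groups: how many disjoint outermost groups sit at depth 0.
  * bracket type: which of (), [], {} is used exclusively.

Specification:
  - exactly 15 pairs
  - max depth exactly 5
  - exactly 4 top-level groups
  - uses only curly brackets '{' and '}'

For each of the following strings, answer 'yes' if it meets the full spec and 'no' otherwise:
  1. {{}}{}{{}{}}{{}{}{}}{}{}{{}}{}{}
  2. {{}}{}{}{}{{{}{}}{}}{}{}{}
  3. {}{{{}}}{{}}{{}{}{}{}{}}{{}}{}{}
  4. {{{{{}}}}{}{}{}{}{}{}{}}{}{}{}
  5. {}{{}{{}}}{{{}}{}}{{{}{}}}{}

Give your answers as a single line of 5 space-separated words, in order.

Answer: no no no yes no

Derivation:
String 1 '{{}}{}{{}{}}{{}{}{}}{}{}{{}}{}{}': depth seq [1 2 1 0 1 0 1 2 1 2 1 0 1 2 1 2 1 2 1 0 1 0 1 0 1 2 1 0 1 0 1 0]
  -> pairs=16 depth=2 groups=9 -> no
String 2 '{{}}{}{}{}{{{}{}}{}}{}{}{}': depth seq [1 2 1 0 1 0 1 0 1 0 1 2 3 2 3 2 1 2 1 0 1 0 1 0 1 0]
  -> pairs=13 depth=3 groups=8 -> no
String 3 '{}{{{}}}{{}}{{}{}{}{}{}}{{}}{}{}': depth seq [1 0 1 2 3 2 1 0 1 2 1 0 1 2 1 2 1 2 1 2 1 2 1 0 1 2 1 0 1 0 1 0]
  -> pairs=16 depth=3 groups=7 -> no
String 4 '{{{{{}}}}{}{}{}{}{}{}{}}{}{}{}': depth seq [1 2 3 4 5 4 3 2 1 2 1 2 1 2 1 2 1 2 1 2 1 2 1 0 1 0 1 0 1 0]
  -> pairs=15 depth=5 groups=4 -> yes
String 5 '{}{{}{{}}}{{{}}{}}{{{}{}}}{}': depth seq [1 0 1 2 1 2 3 2 1 0 1 2 3 2 1 2 1 0 1 2 3 2 3 2 1 0 1 0]
  -> pairs=14 depth=3 groups=5 -> no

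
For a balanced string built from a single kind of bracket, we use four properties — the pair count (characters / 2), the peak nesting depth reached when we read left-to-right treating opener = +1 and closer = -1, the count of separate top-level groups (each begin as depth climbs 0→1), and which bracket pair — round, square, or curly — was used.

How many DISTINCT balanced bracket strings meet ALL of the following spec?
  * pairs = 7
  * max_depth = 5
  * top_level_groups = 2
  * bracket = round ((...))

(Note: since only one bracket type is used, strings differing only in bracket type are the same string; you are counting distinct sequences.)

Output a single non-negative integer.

Spec: pairs=7 depth=5 groups=2
Count(depth <= 5) = 130
Count(depth <= 4) = 114
Count(depth == 5) = 130 - 114 = 16

Answer: 16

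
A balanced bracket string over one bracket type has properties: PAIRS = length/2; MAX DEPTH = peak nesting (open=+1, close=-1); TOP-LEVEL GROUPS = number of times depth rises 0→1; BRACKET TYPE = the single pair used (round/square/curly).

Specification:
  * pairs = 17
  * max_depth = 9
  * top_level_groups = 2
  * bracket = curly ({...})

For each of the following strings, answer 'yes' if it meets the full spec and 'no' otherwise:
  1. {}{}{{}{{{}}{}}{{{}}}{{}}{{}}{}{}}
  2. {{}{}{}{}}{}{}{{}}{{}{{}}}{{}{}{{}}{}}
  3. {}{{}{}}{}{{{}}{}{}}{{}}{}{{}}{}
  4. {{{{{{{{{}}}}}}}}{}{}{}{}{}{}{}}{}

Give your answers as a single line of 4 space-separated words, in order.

String 1 '{}{}{{}{{{}}{}}{{{}}}{{}}{{}}{}{}}': depth seq [1 0 1 0 1 2 1 2 3 4 3 2 3 2 1 2 3 4 3 2 1 2 3 2 1 2 3 2 1 2 1 2 1 0]
  -> pairs=17 depth=4 groups=3 -> no
String 2 '{{}{}{}{}}{}{}{{}}{{}{{}}}{{}{}{{}}{}}': depth seq [1 2 1 2 1 2 1 2 1 0 1 0 1 0 1 2 1 0 1 2 1 2 3 2 1 0 1 2 1 2 1 2 3 2 1 2 1 0]
  -> pairs=19 depth=3 groups=6 -> no
String 3 '{}{{}{}}{}{{{}}{}{}}{{}}{}{{}}{}': depth seq [1 0 1 2 1 2 1 0 1 0 1 2 3 2 1 2 1 2 1 0 1 2 1 0 1 0 1 2 1 0 1 0]
  -> pairs=16 depth=3 groups=8 -> no
String 4 '{{{{{{{{{}}}}}}}}{}{}{}{}{}{}{}}{}': depth seq [1 2 3 4 5 6 7 8 9 8 7 6 5 4 3 2 1 2 1 2 1 2 1 2 1 2 1 2 1 2 1 0 1 0]
  -> pairs=17 depth=9 groups=2 -> yes

Answer: no no no yes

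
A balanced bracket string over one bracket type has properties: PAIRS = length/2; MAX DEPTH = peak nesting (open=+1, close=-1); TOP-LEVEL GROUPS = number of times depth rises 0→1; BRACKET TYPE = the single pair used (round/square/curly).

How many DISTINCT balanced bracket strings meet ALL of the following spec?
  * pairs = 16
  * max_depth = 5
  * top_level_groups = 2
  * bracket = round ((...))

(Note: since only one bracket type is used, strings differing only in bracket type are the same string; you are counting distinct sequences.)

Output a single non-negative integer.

Answer: 2572946

Derivation:
Spec: pairs=16 depth=5 groups=2
Count(depth <= 5) = 3720091
Count(depth <= 4) = 1147145
Count(depth == 5) = 3720091 - 1147145 = 2572946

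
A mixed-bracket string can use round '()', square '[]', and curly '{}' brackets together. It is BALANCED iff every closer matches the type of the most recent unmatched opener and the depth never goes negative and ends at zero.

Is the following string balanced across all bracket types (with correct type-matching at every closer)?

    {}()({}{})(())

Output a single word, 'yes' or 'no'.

Answer: yes

Derivation:
pos 0: push '{'; stack = {
pos 1: '}' matches '{'; pop; stack = (empty)
pos 2: push '('; stack = (
pos 3: ')' matches '('; pop; stack = (empty)
pos 4: push '('; stack = (
pos 5: push '{'; stack = ({
pos 6: '}' matches '{'; pop; stack = (
pos 7: push '{'; stack = ({
pos 8: '}' matches '{'; pop; stack = (
pos 9: ')' matches '('; pop; stack = (empty)
pos 10: push '('; stack = (
pos 11: push '('; stack = ((
pos 12: ')' matches '('; pop; stack = (
pos 13: ')' matches '('; pop; stack = (empty)
end: stack empty → VALID
Verdict: properly nested → yes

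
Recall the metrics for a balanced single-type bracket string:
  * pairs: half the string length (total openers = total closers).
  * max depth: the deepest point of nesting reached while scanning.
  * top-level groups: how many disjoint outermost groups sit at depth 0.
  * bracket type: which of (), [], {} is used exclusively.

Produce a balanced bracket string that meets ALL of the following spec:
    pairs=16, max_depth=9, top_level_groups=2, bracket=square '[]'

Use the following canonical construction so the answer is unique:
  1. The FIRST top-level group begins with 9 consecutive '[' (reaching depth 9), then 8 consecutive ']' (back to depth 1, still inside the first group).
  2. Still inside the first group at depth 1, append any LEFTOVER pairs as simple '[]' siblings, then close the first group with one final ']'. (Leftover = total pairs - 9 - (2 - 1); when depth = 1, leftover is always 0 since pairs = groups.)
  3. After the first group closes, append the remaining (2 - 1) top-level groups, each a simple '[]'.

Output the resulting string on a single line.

Answer: [[[[[[[[[]]]]]]]][][][][][][]][]

Derivation:
Spec: pairs=16 depth=9 groups=2
Leftover pairs = 16 - 9 - (2-1) = 6
First group: deep chain of depth 9 + 6 sibling pairs
Remaining 1 groups: simple '[]' each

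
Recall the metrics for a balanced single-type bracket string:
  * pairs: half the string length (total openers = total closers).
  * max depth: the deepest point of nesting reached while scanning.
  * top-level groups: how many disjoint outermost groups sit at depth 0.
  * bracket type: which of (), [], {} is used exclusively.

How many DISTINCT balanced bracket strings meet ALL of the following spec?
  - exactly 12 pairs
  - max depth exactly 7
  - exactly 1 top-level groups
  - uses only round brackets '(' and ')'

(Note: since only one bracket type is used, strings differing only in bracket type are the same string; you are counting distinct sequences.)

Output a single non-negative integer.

Spec: pairs=12 depth=7 groups=1
Count(depth <= 7) = 54320
Count(depth <= 6) = 45542
Count(depth == 7) = 54320 - 45542 = 8778

Answer: 8778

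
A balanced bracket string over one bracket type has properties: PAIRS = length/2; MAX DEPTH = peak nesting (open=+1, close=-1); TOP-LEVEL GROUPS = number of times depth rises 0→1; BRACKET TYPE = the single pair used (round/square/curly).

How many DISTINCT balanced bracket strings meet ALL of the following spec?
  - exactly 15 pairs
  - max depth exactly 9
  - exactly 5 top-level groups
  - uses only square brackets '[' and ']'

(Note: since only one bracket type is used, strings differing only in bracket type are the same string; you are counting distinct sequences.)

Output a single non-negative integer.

Answer: 1035

Derivation:
Spec: pairs=15 depth=9 groups=5
Count(depth <= 9) = 653642
Count(depth <= 8) = 652607
Count(depth == 9) = 653642 - 652607 = 1035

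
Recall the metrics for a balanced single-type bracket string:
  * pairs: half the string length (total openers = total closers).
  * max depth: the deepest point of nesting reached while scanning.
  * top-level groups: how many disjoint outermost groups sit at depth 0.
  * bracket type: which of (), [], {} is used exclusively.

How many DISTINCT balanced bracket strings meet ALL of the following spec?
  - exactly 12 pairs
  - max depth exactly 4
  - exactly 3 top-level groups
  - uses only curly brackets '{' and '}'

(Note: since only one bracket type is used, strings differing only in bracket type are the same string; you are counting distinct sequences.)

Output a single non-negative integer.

Answer: 15544

Derivation:
Spec: pairs=12 depth=4 groups=3
Count(depth <= 4) = 21176
Count(depth <= 3) = 5632
Count(depth == 4) = 21176 - 5632 = 15544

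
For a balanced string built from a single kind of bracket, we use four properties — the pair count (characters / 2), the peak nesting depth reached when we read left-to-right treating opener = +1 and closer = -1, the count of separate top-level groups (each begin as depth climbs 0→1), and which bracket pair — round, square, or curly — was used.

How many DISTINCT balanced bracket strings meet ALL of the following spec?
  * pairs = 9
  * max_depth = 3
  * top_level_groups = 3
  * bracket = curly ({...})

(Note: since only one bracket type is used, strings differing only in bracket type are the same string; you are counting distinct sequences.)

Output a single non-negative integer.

Answer: 388

Derivation:
Spec: pairs=9 depth=3 groups=3
Count(depth <= 3) = 416
Count(depth <= 2) = 28
Count(depth == 3) = 416 - 28 = 388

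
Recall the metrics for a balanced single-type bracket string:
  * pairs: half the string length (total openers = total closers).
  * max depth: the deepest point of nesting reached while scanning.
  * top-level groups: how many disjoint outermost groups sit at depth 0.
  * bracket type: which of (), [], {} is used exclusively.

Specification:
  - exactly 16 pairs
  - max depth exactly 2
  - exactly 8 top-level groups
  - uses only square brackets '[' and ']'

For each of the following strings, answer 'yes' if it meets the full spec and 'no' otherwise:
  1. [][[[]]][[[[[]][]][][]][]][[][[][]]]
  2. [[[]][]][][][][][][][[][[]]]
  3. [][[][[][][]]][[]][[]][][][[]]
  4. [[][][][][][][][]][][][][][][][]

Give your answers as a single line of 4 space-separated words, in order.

String 1 '[][[[]]][[[[[]][]][][]][]][[][[][]]]': depth seq [1 0 1 2 3 2 1 0 1 2 3 4 5 4 3 4 3 2 3 2 3 2 1 2 1 0 1 2 1 2 3 2 3 2 1 0]
  -> pairs=18 depth=5 groups=4 -> no
String 2 '[[[]][]][][][][][][][[][[]]]': depth seq [1 2 3 2 1 2 1 0 1 0 1 0 1 0 1 0 1 0 1 0 1 2 1 2 3 2 1 0]
  -> pairs=14 depth=3 groups=8 -> no
String 3 '[][[][[][][]]][[]][[]][][][[]]': depth seq [1 0 1 2 1 2 3 2 3 2 3 2 1 0 1 2 1 0 1 2 1 0 1 0 1 0 1 2 1 0]
  -> pairs=15 depth=3 groups=7 -> no
String 4 '[[][][][][][][][]][][][][][][][]': depth seq [1 2 1 2 1 2 1 2 1 2 1 2 1 2 1 2 1 0 1 0 1 0 1 0 1 0 1 0 1 0 1 0]
  -> pairs=16 depth=2 groups=8 -> yes

Answer: no no no yes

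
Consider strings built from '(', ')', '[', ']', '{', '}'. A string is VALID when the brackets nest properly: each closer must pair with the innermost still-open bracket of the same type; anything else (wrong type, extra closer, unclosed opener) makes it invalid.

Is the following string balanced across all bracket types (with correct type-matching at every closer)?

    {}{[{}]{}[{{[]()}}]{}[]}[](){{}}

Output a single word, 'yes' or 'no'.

Answer: yes

Derivation:
pos 0: push '{'; stack = {
pos 1: '}' matches '{'; pop; stack = (empty)
pos 2: push '{'; stack = {
pos 3: push '['; stack = {[
pos 4: push '{'; stack = {[{
pos 5: '}' matches '{'; pop; stack = {[
pos 6: ']' matches '['; pop; stack = {
pos 7: push '{'; stack = {{
pos 8: '}' matches '{'; pop; stack = {
pos 9: push '['; stack = {[
pos 10: push '{'; stack = {[{
pos 11: push '{'; stack = {[{{
pos 12: push '['; stack = {[{{[
pos 13: ']' matches '['; pop; stack = {[{{
pos 14: push '('; stack = {[{{(
pos 15: ')' matches '('; pop; stack = {[{{
pos 16: '}' matches '{'; pop; stack = {[{
pos 17: '}' matches '{'; pop; stack = {[
pos 18: ']' matches '['; pop; stack = {
pos 19: push '{'; stack = {{
pos 20: '}' matches '{'; pop; stack = {
pos 21: push '['; stack = {[
pos 22: ']' matches '['; pop; stack = {
pos 23: '}' matches '{'; pop; stack = (empty)
pos 24: push '['; stack = [
pos 25: ']' matches '['; pop; stack = (empty)
pos 26: push '('; stack = (
pos 27: ')' matches '('; pop; stack = (empty)
pos 28: push '{'; stack = {
pos 29: push '{'; stack = {{
pos 30: '}' matches '{'; pop; stack = {
pos 31: '}' matches '{'; pop; stack = (empty)
end: stack empty → VALID
Verdict: properly nested → yes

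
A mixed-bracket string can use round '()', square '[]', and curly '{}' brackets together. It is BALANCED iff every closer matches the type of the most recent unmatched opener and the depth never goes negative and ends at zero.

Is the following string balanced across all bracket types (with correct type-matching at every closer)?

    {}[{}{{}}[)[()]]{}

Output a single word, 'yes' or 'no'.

Answer: no

Derivation:
pos 0: push '{'; stack = {
pos 1: '}' matches '{'; pop; stack = (empty)
pos 2: push '['; stack = [
pos 3: push '{'; stack = [{
pos 4: '}' matches '{'; pop; stack = [
pos 5: push '{'; stack = [{
pos 6: push '{'; stack = [{{
pos 7: '}' matches '{'; pop; stack = [{
pos 8: '}' matches '{'; pop; stack = [
pos 9: push '['; stack = [[
pos 10: saw closer ')' but top of stack is '[' (expected ']') → INVALID
Verdict: type mismatch at position 10: ')' closes '[' → no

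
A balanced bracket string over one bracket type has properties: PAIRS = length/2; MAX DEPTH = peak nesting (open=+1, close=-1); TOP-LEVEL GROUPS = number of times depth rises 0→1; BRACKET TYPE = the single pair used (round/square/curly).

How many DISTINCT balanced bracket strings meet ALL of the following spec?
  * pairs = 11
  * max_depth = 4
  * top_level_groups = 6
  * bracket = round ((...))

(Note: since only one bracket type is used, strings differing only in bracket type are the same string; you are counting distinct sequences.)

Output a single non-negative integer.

Spec: pairs=11 depth=4 groups=6
Count(depth <= 4) = 1560
Count(depth <= 3) = 1182
Count(depth == 4) = 1560 - 1182 = 378

Answer: 378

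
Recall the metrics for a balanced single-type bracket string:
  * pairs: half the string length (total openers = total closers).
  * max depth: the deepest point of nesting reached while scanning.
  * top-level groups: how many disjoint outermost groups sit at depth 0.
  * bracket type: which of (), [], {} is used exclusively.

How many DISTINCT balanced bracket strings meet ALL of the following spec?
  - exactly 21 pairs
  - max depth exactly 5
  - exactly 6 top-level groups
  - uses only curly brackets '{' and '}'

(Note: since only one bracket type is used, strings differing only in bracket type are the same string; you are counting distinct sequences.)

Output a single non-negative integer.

Answer: 295787026

Derivation:
Spec: pairs=21 depth=5 groups=6
Count(depth <= 5) = 535141654
Count(depth <= 4) = 239354628
Count(depth == 5) = 535141654 - 239354628 = 295787026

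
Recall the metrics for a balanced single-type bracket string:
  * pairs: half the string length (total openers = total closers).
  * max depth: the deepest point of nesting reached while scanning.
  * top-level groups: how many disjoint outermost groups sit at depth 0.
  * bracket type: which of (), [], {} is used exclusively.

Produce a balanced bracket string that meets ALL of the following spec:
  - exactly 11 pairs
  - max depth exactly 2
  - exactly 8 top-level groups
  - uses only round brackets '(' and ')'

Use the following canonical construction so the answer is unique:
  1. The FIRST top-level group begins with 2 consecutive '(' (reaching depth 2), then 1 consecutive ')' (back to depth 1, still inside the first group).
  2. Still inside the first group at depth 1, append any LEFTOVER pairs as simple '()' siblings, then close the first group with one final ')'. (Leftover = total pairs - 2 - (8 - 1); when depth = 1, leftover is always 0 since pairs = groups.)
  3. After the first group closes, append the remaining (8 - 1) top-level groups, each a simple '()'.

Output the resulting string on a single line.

Answer: (()()())()()()()()()()

Derivation:
Spec: pairs=11 depth=2 groups=8
Leftover pairs = 11 - 2 - (8-1) = 2
First group: deep chain of depth 2 + 2 sibling pairs
Remaining 7 groups: simple '()' each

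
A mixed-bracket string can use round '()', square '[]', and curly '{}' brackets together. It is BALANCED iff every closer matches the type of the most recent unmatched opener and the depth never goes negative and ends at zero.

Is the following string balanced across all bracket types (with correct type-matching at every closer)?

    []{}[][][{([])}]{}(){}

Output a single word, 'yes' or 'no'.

Answer: yes

Derivation:
pos 0: push '['; stack = [
pos 1: ']' matches '['; pop; stack = (empty)
pos 2: push '{'; stack = {
pos 3: '}' matches '{'; pop; stack = (empty)
pos 4: push '['; stack = [
pos 5: ']' matches '['; pop; stack = (empty)
pos 6: push '['; stack = [
pos 7: ']' matches '['; pop; stack = (empty)
pos 8: push '['; stack = [
pos 9: push '{'; stack = [{
pos 10: push '('; stack = [{(
pos 11: push '['; stack = [{([
pos 12: ']' matches '['; pop; stack = [{(
pos 13: ')' matches '('; pop; stack = [{
pos 14: '}' matches '{'; pop; stack = [
pos 15: ']' matches '['; pop; stack = (empty)
pos 16: push '{'; stack = {
pos 17: '}' matches '{'; pop; stack = (empty)
pos 18: push '('; stack = (
pos 19: ')' matches '('; pop; stack = (empty)
pos 20: push '{'; stack = {
pos 21: '}' matches '{'; pop; stack = (empty)
end: stack empty → VALID
Verdict: properly nested → yes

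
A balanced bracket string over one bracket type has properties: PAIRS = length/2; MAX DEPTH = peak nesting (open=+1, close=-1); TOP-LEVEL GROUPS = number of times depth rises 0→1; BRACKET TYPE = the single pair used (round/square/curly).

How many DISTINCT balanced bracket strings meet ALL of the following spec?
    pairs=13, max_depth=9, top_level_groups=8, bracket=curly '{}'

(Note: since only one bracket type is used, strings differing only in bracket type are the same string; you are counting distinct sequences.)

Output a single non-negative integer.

Answer: 0

Derivation:
Spec: pairs=13 depth=9 groups=8
Count(depth <= 9) = 3808
Count(depth <= 8) = 3808
Count(depth == 9) = 3808 - 3808 = 0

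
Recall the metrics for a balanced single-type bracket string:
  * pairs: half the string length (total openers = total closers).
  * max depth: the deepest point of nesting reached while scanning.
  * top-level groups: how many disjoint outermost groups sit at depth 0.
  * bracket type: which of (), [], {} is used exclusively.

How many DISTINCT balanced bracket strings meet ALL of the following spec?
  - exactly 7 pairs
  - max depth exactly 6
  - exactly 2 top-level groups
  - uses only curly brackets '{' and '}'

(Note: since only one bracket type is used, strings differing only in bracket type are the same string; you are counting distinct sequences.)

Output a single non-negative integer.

Spec: pairs=7 depth=6 groups=2
Count(depth <= 6) = 132
Count(depth <= 5) = 130
Count(depth == 6) = 132 - 130 = 2

Answer: 2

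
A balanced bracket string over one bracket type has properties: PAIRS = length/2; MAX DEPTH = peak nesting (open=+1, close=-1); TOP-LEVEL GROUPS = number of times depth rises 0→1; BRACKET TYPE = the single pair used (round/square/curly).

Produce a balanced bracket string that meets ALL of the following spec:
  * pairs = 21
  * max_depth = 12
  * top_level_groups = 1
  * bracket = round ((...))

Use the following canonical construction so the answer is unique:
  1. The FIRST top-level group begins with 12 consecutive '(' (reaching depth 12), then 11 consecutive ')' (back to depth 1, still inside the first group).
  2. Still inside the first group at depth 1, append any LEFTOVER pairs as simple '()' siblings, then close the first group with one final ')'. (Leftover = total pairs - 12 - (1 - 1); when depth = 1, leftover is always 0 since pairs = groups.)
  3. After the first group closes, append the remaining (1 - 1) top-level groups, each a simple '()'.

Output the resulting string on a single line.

Answer: (((((((((((()))))))))))()()()()()()()()())

Derivation:
Spec: pairs=21 depth=12 groups=1
Leftover pairs = 21 - 12 - (1-1) = 9
First group: deep chain of depth 12 + 9 sibling pairs
Remaining 0 groups: simple '()' each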